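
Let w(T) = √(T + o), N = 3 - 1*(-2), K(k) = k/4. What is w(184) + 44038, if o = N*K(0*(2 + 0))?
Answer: 44038 + 2*√46 ≈ 44052.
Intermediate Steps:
K(k) = k/4 (K(k) = k*(¼) = k/4)
N = 5 (N = 3 + 2 = 5)
o = 0 (o = 5*((0*(2 + 0))/4) = 5*((0*2)/4) = 5*((¼)*0) = 5*0 = 0)
w(T) = √T (w(T) = √(T + 0) = √T)
w(184) + 44038 = √184 + 44038 = 2*√46 + 44038 = 44038 + 2*√46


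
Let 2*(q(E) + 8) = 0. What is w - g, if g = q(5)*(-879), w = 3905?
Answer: -3127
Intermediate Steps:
q(E) = -8 (q(E) = -8 + (½)*0 = -8 + 0 = -8)
g = 7032 (g = -8*(-879) = 7032)
w - g = 3905 - 1*7032 = 3905 - 7032 = -3127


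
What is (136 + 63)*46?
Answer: 9154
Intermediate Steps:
(136 + 63)*46 = 199*46 = 9154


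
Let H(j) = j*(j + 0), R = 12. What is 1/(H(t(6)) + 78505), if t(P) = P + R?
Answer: 1/78829 ≈ 1.2686e-5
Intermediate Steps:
t(P) = 12 + P (t(P) = P + 12 = 12 + P)
H(j) = j² (H(j) = j*j = j²)
1/(H(t(6)) + 78505) = 1/((12 + 6)² + 78505) = 1/(18² + 78505) = 1/(324 + 78505) = 1/78829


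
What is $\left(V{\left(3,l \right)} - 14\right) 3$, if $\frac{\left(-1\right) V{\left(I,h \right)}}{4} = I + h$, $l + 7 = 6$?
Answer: $-66$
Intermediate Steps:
$l = -1$ ($l = -7 + 6 = -1$)
$V{\left(I,h \right)} = - 4 I - 4 h$ ($V{\left(I,h \right)} = - 4 \left(I + h\right) = - 4 I - 4 h$)
$\left(V{\left(3,l \right)} - 14\right) 3 = \left(\left(\left(-4\right) 3 - -4\right) - 14\right) 3 = \left(\left(-12 + 4\right) - 14\right) 3 = \left(-8 - 14\right) 3 = \left(-22\right) 3 = -66$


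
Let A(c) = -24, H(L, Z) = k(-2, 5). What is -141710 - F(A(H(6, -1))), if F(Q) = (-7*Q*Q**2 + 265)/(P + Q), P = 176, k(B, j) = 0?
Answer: -1138787/8 ≈ -1.4235e+5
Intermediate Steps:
H(L, Z) = 0
F(Q) = (265 - 7*Q**3)/(176 + Q) (F(Q) = (-7*Q*Q**2 + 265)/(176 + Q) = (-7*Q**3 + 265)/(176 + Q) = (265 - 7*Q**3)/(176 + Q))
-141710 - F(A(H(6, -1))) = -141710 - (265 - 7*(-24)**3)/(176 - 24) = -141710 - (265 - 7*(-13824))/152 = -141710 - (265 + 96768)/152 = -141710 - 97033/152 = -141710 - 1*5107/8 = -141710 - 5107/8 = -1138787/8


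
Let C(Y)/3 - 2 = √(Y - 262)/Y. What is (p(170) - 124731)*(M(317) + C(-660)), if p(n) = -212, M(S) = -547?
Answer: 67594163 + 124943*I*√922/220 ≈ 6.7594e+7 + 17245.0*I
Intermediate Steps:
C(Y) = 6 + 3*√(-262 + Y)/Y (C(Y) = 6 + 3*(√(Y - 262)/Y) = 6 + 3*(√(-262 + Y)/Y) = 6 + 3*√(-262 + Y)/Y)
(p(170) - 124731)*(M(317) + C(-660)) = (-212 - 124731)*(-547 + (6 + 3*√(-262 - 660)/(-660))) = -124943*(-547 + (6 + 3*(-1/660)*√(-922))) = -124943*(-547 + (6 + 3*(-1/660)*(I*√922))) = -124943*(-547 + (6 - I*√922/220)) = -124943*(-541 - I*√922/220) = 67594163 + 124943*I*√922/220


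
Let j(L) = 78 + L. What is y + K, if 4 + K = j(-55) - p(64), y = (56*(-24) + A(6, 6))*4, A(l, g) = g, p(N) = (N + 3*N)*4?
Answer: -6357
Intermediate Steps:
p(N) = 16*N (p(N) = (4*N)*4 = 16*N)
y = -5352 (y = (56*(-24) + 6)*4 = (-1344 + 6)*4 = -1338*4 = -5352)
K = -1005 (K = -4 + ((78 - 55) - 16*64) = -4 + (23 - 1*1024) = -4 + (23 - 1024) = -4 - 1001 = -1005)
y + K = -5352 - 1005 = -6357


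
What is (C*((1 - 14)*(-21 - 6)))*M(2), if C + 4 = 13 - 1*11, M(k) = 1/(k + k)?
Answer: -351/2 ≈ -175.50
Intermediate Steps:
M(k) = 1/(2*k)
C = -2 (C = -4 + (13 - 1*11) = -4 + (13 - 11) = -4 + 2 = -2)
(C*((1 - 14)*(-21 - 6)))*M(2) = (-2*(1 - 14)*(-21 - 6))*((½)/2) = (-(-26)*(-27))*((½)*(½)) = -2*351*(¼) = -702*¼ = -351/2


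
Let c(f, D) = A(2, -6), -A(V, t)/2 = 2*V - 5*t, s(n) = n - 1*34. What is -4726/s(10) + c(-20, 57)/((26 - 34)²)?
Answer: 9401/48 ≈ 195.85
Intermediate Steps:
s(n) = -34 + n (s(n) = n - 34 = -34 + n)
A(V, t) = -4*V + 10*t (A(V, t) = -2*(2*V - 5*t) = -2*(-5*t + 2*V) = -4*V + 10*t)
c(f, D) = -68 (c(f, D) = -4*2 + 10*(-6) = -8 - 60 = -68)
-4726/s(10) + c(-20, 57)/((26 - 34)²) = -4726/(-34 + 10) - 68/(26 - 34)² = -4726/(-24) - 68/((-8)²) = -4726*(-1/24) - 68/64 = 2363/12 - 68*1/64 = 2363/12 - 17/16 = 9401/48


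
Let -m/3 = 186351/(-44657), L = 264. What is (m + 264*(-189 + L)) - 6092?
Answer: 612717209/44657 ≈ 13721.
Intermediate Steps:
m = 559053/44657 (m = -559053/(-44657) = -559053*(-1)/44657 = -3*(-186351/44657) = 559053/44657 ≈ 12.519)
(m + 264*(-189 + L)) - 6092 = (559053/44657 + 264*(-189 + 264)) - 6092 = (559053/44657 + 264*75) - 6092 = (559053/44657 + 19800) - 6092 = 884767653/44657 - 6092 = 612717209/44657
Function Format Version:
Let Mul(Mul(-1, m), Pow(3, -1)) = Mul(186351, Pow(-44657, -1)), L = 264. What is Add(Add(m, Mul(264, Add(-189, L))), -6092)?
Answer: Rational(612717209, 44657) ≈ 13721.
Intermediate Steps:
m = Rational(559053, 44657) (m = Mul(-3, Mul(186351, Pow(-44657, -1))) = Mul(-3, Mul(186351, Rational(-1, 44657))) = Mul(-3, Rational(-186351, 44657)) = Rational(559053, 44657) ≈ 12.519)
Add(Add(m, Mul(264, Add(-189, L))), -6092) = Add(Add(Rational(559053, 44657), Mul(264, Add(-189, 264))), -6092) = Add(Add(Rational(559053, 44657), Mul(264, 75)), -6092) = Add(Add(Rational(559053, 44657), 19800), -6092) = Add(Rational(884767653, 44657), -6092) = Rational(612717209, 44657)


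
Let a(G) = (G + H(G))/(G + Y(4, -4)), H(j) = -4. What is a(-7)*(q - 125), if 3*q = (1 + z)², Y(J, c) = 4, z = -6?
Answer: -3850/9 ≈ -427.78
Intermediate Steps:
a(G) = (-4 + G)/(4 + G) (a(G) = (G - 4)/(G + 4) = (-4 + G)/(4 + G))
q = 25/3 (q = (1 - 6)²/3 = (⅓)*(-5)² = (⅓)*25 = 25/3 ≈ 8.3333)
a(-7)*(q - 125) = ((-4 - 7)/(4 - 7))*(25/3 - 125) = (-11/(-3))*(-350/3) = -⅓*(-11)*(-350/3) = (11/3)*(-350/3) = -3850/9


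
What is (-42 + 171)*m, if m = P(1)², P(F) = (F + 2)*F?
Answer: 1161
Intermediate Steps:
P(F) = F*(2 + F) (P(F) = (2 + F)*F = F*(2 + F))
m = 9 (m = (1*(2 + 1))² = (1*3)² = 3² = 9)
(-42 + 171)*m = (-42 + 171)*9 = 129*9 = 1161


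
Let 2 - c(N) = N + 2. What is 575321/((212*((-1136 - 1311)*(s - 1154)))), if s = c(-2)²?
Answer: 575321/596578600 ≈ 0.00096437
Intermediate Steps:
c(N) = -N (c(N) = 2 - (N + 2) = 2 - (2 + N) = 2 + (-2 - N) = -N)
s = 4 (s = (-1*(-2))² = 2² = 4)
575321/((212*((-1136 - 1311)*(s - 1154)))) = 575321/((212*((-1136 - 1311)*(4 - 1154)))) = 575321/((212*(-2447*(-1150)))) = 575321/((212*2814050)) = 575321/596578600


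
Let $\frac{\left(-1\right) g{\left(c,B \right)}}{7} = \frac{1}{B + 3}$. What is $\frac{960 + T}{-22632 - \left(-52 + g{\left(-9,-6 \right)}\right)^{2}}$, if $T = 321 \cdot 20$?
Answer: $- \frac{66420}{225889} \approx -0.29404$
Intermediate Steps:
$g{\left(c,B \right)} = - \frac{7}{3 + B}$ ($g{\left(c,B \right)} = - \frac{7}{B + 3} = - \frac{7}{3 + B}$)
$T = 6420$
$\frac{960 + T}{-22632 - \left(-52 + g{\left(-9,-6 \right)}\right)^{2}} = \frac{960 + 6420}{-22632 - \left(-52 - \frac{7}{3 - 6}\right)^{2}} = \frac{7380}{-22632 - \left(-52 - \frac{7}{-3}\right)^{2}} = \frac{7380}{-22632 - \left(-52 - - \frac{7}{3}\right)^{2}} = \frac{7380}{-22632 - \left(-52 + \frac{7}{3}\right)^{2}} = \frac{7380}{-22632 - \left(- \frac{149}{3}\right)^{2}} = \frac{7380}{-22632 - \frac{22201}{9}} = \frac{7380}{- \frac{225889}{9}} = 7380 \left(- \frac{9}{225889}\right) = - \frac{66420}{225889}$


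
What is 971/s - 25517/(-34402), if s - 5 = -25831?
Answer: 156399425/222116513 ≈ 0.70413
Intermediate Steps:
s = -25826 (s = 5 - 25831 = -25826)
971/s - 25517/(-34402) = 971/(-25826) - 25517/(-34402) = 971*(-1/25826) - 25517*(-1/34402) = -971/25826 + 25517/34402 = 156399425/222116513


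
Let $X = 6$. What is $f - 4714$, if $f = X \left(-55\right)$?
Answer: $-5044$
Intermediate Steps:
$f = -330$ ($f = 6 \left(-55\right) = -330$)
$f - 4714 = -330 - 4714 = -5044$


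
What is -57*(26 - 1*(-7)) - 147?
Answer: -2028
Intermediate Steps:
-57*(26 - 1*(-7)) - 147 = -57*(26 + 7) - 147 = -57*33 - 147 = -1881 - 147 = -2028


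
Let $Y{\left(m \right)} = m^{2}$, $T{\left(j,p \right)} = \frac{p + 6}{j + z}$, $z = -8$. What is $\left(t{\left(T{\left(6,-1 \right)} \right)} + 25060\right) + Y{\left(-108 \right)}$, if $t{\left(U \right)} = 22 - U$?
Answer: $\frac{73497}{2} \approx 36749.0$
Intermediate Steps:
$T{\left(j,p \right)} = \frac{6 + p}{-8 + j}$ ($T{\left(j,p \right)} = \frac{p + 6}{j - 8} = \frac{6 + p}{-8 + j}$)
$\left(t{\left(T{\left(6,-1 \right)} \right)} + 25060\right) + Y{\left(-108 \right)} = \left(\left(22 - \frac{6 - 1}{-8 + 6}\right) + 25060\right) + \left(-108\right)^{2} = \left(\left(22 - \frac{1}{-2} \cdot 5\right) + 25060\right) + 11664 = \left(\left(22 - \left(- \frac{1}{2}\right) 5\right) + 25060\right) + 11664 = \left(\left(22 - - \frac{5}{2}\right) + 25060\right) + 11664 = \left(\left(22 + \frac{5}{2}\right) + 25060\right) + 11664 = \left(\frac{49}{2} + 25060\right) + 11664 = \frac{50169}{2} + 11664 = \frac{73497}{2}$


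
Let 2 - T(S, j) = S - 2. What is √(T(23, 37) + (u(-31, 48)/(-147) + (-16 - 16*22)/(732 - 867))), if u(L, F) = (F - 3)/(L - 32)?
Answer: 11*I*√653730/2205 ≈ 4.0335*I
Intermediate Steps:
T(S, j) = 4 - S (T(S, j) = 2 - (S - 2) = 2 - (-2 + S) = 2 + (2 - S) = 4 - S)
u(L, F) = (-3 + F)/(-32 + L)
√(T(23, 37) + (u(-31, 48)/(-147) + (-16 - 16*22)/(732 - 867))) = √((4 - 1*23) + (((-3 + 48)/(-32 - 31))/(-147) + (-16 - 16*22)/(732 - 867))) = √((4 - 23) + ((45/(-63))*(-1/147) + (-16 - 352)/(-135))) = √(-19 + (-1/63*45*(-1/147) - 368*(-1/135))) = √(-19 + (-5/7*(-1/147) + 368/135)) = √(-19 + (5/1029 + 368/135)) = √(-19 + 126449/46305) = √(-753346/46305) = 11*I*√653730/2205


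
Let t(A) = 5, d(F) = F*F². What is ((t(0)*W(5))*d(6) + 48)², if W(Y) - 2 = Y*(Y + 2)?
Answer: 1600640064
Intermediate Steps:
W(Y) = 2 + Y*(2 + Y) (W(Y) = 2 + Y*(Y + 2) = 2 + Y*(2 + Y))
d(F) = F³
((t(0)*W(5))*d(6) + 48)² = ((5*(2 + 5² + 2*5))*6³ + 48)² = ((5*(2 + 25 + 10))*216 + 48)² = ((5*37)*216 + 48)² = (185*216 + 48)² = (39960 + 48)² = 40008² = 1600640064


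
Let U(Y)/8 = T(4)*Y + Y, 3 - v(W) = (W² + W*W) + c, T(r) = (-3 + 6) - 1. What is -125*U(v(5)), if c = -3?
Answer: 132000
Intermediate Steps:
T(r) = 2 (T(r) = 3 - 1 = 2)
v(W) = 6 - 2*W² (v(W) = 3 - ((W² + W*W) - 3) = 3 - ((W² + W²) - 3) = 3 - (2*W² - 3) = 3 - (-3 + 2*W²) = 3 + (3 - 2*W²) = 6 - 2*W²)
U(Y) = 24*Y (U(Y) = 8*(2*Y + Y) = 8*(3*Y) = 24*Y)
-125*U(v(5)) = -3000*(6 - 2*5²) = -3000*(6 - 2*25) = -3000*(6 - 50) = -3000*(-44) = -125*(-1056) = 132000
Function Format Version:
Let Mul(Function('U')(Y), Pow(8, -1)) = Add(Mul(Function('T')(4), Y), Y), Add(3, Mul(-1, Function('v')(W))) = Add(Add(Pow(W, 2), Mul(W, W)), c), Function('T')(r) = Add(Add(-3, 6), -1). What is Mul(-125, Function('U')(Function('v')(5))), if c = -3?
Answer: 132000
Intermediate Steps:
Function('T')(r) = 2 (Function('T')(r) = Add(3, -1) = 2)
Function('v')(W) = Add(6, Mul(-2, Pow(W, 2))) (Function('v')(W) = Add(3, Mul(-1, Add(Add(Pow(W, 2), Mul(W, W)), -3))) = Add(3, Mul(-1, Add(Add(Pow(W, 2), Pow(W, 2)), -3))) = Add(3, Mul(-1, Add(Mul(2, Pow(W, 2)), -3))) = Add(3, Mul(-1, Add(-3, Mul(2, Pow(W, 2))))) = Add(3, Add(3, Mul(-2, Pow(W, 2)))) = Add(6, Mul(-2, Pow(W, 2))))
Function('U')(Y) = Mul(24, Y) (Function('U')(Y) = Mul(8, Add(Mul(2, Y), Y)) = Mul(8, Mul(3, Y)) = Mul(24, Y))
Mul(-125, Function('U')(Function('v')(5))) = Mul(-125, Mul(24, Add(6, Mul(-2, Pow(5, 2))))) = Mul(-125, Mul(24, Add(6, Mul(-2, 25)))) = Mul(-125, Mul(24, Add(6, -50))) = Mul(-125, Mul(24, -44)) = Mul(-125, -1056) = 132000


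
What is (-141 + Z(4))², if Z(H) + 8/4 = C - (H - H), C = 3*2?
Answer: 18769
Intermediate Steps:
C = 6
Z(H) = 4 (Z(H) = -2 + (6 - (H - H)) = -2 + (6 - 1*0) = -2 + (6 + 0) = -2 + 6 = 4)
(-141 + Z(4))² = (-141 + 4)² = (-137)² = 18769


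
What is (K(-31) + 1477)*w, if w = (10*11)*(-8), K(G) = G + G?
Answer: -1245200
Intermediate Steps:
K(G) = 2*G
w = -880 (w = 110*(-8) = -880)
(K(-31) + 1477)*w = (2*(-31) + 1477)*(-880) = (-62 + 1477)*(-880) = 1415*(-880) = -1245200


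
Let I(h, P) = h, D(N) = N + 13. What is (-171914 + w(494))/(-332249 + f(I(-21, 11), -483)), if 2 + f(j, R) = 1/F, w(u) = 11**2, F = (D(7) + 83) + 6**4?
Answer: 240338407/464819148 ≈ 0.51706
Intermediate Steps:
D(N) = 13 + N
F = 1399 (F = ((13 + 7) + 83) + 6**4 = (20 + 83) + 1296 = 103 + 1296 = 1399)
w(u) = 121
f(j, R) = -2797/1399 (f(j, R) = -2 + 1/1399 = -2797/1399)
(-171914 + w(494))/(-332249 + f(I(-21, 11), -483)) = (-171914 + 121)/(-332249 - 2797/1399) = -171793/(-464819148/1399) = -171793*(-1399/464819148) = 240338407/464819148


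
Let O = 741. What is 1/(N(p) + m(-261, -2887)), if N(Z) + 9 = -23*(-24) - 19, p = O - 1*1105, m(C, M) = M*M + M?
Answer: 1/8332406 ≈ 1.2001e-7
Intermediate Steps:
m(C, M) = M + M² (m(C, M) = M² + M = M + M²)
p = -364 (p = 741 - 1*1105 = 741 - 1105 = -364)
N(Z) = 524 (N(Z) = -9 + (-23*(-24) - 19) = -9 + (552 - 19) = -9 + 533 = 524)
1/(N(p) + m(-261, -2887)) = 1/(524 - 2887*(1 - 2887)) = 1/(524 - 2887*(-2886)) = 1/(524 + 8331882) = 1/8332406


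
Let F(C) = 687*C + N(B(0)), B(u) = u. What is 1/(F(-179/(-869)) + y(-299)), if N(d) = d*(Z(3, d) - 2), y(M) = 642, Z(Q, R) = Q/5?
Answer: 869/680871 ≈ 0.0012763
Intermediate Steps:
Z(Q, R) = Q/5 (Z(Q, R) = Q*(1/5) = Q/5)
N(d) = -7*d/5 (N(d) = d*((1/5)*3 - 2) = d*(3/5 - 2) = d*(-7/5) = -7*d/5)
F(C) = 687*C (F(C) = 687*C - 7/5*0 = 687*C + 0 = 687*C)
1/(F(-179/(-869)) + y(-299)) = 1/(687*(-179/(-869)) + 642) = 1/(687*(-179*(-1/869)) + 642) = 1/(687*(179/869) + 642) = 1/(122973/869 + 642) = 1/(680871/869) = 869/680871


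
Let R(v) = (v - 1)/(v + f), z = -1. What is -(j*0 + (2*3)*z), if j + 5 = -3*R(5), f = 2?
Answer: 6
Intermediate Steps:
R(v) = (-1 + v)/(2 + v) (R(v) = (v - 1)/(v + 2) = (-1 + v)/(2 + v))
j = -47/7 (j = -5 - 3*(-1 + 5)/(2 + 5) = -5 - 3*4/7 = -5 - 12/7 = -47/7 ≈ -6.7143)
-(j*0 + (2*3)*z) = -(-47/7*0 + (2*3)*(-1)) = -(0 + 6*(-1)) = -(0 - 6) = -1*(-6) = 6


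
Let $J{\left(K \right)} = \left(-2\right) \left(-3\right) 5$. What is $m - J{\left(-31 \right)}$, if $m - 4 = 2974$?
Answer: $2948$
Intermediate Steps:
$m = 2978$ ($m = 4 + 2974 = 2978$)
$J{\left(K \right)} = 30$ ($J{\left(K \right)} = 6 \cdot 5 = 30$)
$m - J{\left(-31 \right)} = 2978 - 30 = 2948$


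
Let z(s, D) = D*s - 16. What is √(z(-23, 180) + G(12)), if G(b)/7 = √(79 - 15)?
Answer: 10*I*√41 ≈ 64.031*I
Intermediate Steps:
z(s, D) = -16 + D*s
G(b) = 56 (G(b) = 7*√(79 - 15) = 7*√64 = 7*8 = 56)
√(z(-23, 180) + G(12)) = √((-16 + 180*(-23)) + 56) = √((-16 - 4140) + 56) = √(-4156 + 56) = √(-4100) = 10*I*√41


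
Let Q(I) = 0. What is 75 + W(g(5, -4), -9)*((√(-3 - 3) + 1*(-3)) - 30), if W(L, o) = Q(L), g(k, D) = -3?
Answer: 75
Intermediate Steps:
W(L, o) = 0
75 + W(g(5, -4), -9)*((√(-3 - 3) + 1*(-3)) - 30) = 75 + 0*((√(-3 - 3) + 1*(-3)) - 30) = 75 + 0*((√(-6) - 3) - 30) = 75 + 0*((I*√6 - 3) - 30) = 75 + 0*((-3 + I*√6) - 30) = 75 + 0*(-33 + I*√6) = 75 + 0 = 75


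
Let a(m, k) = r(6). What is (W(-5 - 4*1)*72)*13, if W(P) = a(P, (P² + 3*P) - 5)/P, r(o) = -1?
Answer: 104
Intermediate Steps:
a(m, k) = -1
W(P) = -1/P
(W(-5 - 4*1)*72)*13 = (-1/(-5 - 4*1)*72)*13 = (-1/(-5 - 4)*72)*13 = (-1/(-9)*72)*13 = (-1*(-⅑)*72)*13 = ((⅑)*72)*13 = 8*13 = 104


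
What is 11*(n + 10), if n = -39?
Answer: -319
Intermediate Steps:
11*(n + 10) = 11*(-39 + 10) = 11*(-29) = -319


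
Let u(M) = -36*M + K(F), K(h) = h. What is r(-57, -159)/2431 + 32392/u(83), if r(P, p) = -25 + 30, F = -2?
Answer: -232929/21505 ≈ -10.831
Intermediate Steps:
r(P, p) = 5
u(M) = -2 - 36*M (u(M) = -36*M - 2 = -2 - 36*M)
r(-57, -159)/2431 + 32392/u(83) = 5/2431 + 32392/(-2 - 36*83) = 5*(1/2431) + 32392/(-2 - 2988) = 5/2431 + 32392/(-2990) = 5/2431 + 32392*(-1/2990) = 5/2431 - 16196/1495 = -232929/21505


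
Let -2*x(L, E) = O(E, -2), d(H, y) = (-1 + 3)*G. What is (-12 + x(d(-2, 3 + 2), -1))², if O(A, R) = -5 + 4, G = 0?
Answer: 529/4 ≈ 132.25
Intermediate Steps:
d(H, y) = 0 (d(H, y) = (-1 + 3)*0 = 2*0 = 0)
O(A, R) = -1
x(L, E) = ½ (x(L, E) = -½*(-1) = ½)
(-12 + x(d(-2, 3 + 2), -1))² = (-12 + ½)² = (-23/2)² = 529/4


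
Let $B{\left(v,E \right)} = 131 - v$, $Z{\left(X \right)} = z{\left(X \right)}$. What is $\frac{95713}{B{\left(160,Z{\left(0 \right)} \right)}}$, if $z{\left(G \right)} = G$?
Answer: $- \frac{95713}{29} \approx -3300.4$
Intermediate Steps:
$Z{\left(X \right)} = X$
$\frac{95713}{B{\left(160,Z{\left(0 \right)} \right)}} = \frac{95713}{131 - 160} = \frac{95713}{-29} = 95713 \left(- \frac{1}{29}\right) = - \frac{95713}{29}$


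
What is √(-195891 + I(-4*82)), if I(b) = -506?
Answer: I*√196397 ≈ 443.17*I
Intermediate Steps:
√(-195891 + I(-4*82)) = √(-195891 - 506) = √(-196397) = I*√196397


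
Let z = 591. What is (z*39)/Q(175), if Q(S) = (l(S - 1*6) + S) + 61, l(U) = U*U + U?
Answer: 23049/28966 ≈ 0.79573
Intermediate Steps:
l(U) = U + U² (l(U) = U² + U = U + U²)
Q(S) = 61 + S + (-6 + S)*(-5 + S) (Q(S) = ((S - 1*6)*(1 + (S - 1*6)) + S) + 61 = ((S - 6)*(1 + (S - 6)) + S) + 61 = ((-6 + S)*(1 + (-6 + S)) + S) + 61 = ((-6 + S)*(-5 + S) + S) + 61 = (S + (-6 + S)*(-5 + S)) + 61 = 61 + S + (-6 + S)*(-5 + S))
(z*39)/Q(175) = (591*39)/(91 + 175² - 10*175) = 23049/(91 + 30625 - 1750) = 23049/28966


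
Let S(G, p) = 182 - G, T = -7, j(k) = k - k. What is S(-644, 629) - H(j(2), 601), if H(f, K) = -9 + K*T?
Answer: 5042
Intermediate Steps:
j(k) = 0
H(f, K) = -9 - 7*K (H(f, K) = -9 + K*(-7) = -9 - 7*K)
S(-644, 629) - H(j(2), 601) = (182 - 1*(-644)) - (-9 - 7*601) = (182 + 644) - (-9 - 4207) = 826 - 1*(-4216) = 826 + 4216 = 5042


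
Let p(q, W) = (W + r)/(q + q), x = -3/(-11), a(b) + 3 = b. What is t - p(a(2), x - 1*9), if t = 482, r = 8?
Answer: 5298/11 ≈ 481.64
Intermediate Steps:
a(b) = -3 + b
x = 3/11 (x = -3*(-1/11) = 3/11 ≈ 0.27273)
p(q, W) = (8 + W)/(2*q) (p(q, W) = (W + 8)/(q + q) = (8 + W)/((2*q)) = (8 + W)*(1/(2*q)) = (8 + W)/(2*q))
t - p(a(2), x - 1*9) = 482 - (8 + (3/11 - 1*9))/(2*(-3 + 2)) = 482 - (8 + (3/11 - 9))/(2*(-1)) = 482 - (-1)*(8 - 96/11)/2 = 482 - (-1)*(-8)/(2*11) = 482 - 1*4/11 = 482 - 4/11 = 5298/11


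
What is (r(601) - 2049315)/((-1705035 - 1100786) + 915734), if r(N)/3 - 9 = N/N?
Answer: 683095/630029 ≈ 1.0842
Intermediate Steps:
r(N) = 30 (r(N) = 27 + 3*(N/N) = 27 + 3*1 = 27 + 3 = 30)
(r(601) - 2049315)/((-1705035 - 1100786) + 915734) = (30 - 2049315)/((-1705035 - 1100786) + 915734) = -2049285/(-2805821 + 915734) = -2049285/(-1890087) = -2049285*(-1/1890087) = 683095/630029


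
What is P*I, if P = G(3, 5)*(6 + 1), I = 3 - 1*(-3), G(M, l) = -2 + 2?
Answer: 0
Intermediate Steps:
G(M, l) = 0
I = 6 (I = 3 + 3 = 6)
P = 0 (P = 0*(6 + 1) = 0*7 = 0)
P*I = 0*6 = 0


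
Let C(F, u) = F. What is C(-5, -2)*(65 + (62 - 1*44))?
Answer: -415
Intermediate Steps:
C(-5, -2)*(65 + (62 - 1*44)) = -5*(65 + (62 - 1*44)) = -5*(65 + (62 - 44)) = -5*(65 + 18) = -5*83 = -415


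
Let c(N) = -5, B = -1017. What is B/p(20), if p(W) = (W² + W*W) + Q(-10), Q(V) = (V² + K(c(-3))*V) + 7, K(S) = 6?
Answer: -1017/847 ≈ -1.2007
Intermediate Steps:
Q(V) = 7 + V² + 6*V (Q(V) = (V² + 6*V) + 7 = 7 + V² + 6*V)
p(W) = 47 + 2*W² (p(W) = (W² + W*W) + (7 + (-10)² + 6*(-10)) = (W² + W²) + (7 + 100 - 60) = 2*W² + 47 = 47 + 2*W²)
B/p(20) = -1017/(47 + 2*20²) = -1017/(47 + 2*400) = -1017/(47 + 800) = -1017/847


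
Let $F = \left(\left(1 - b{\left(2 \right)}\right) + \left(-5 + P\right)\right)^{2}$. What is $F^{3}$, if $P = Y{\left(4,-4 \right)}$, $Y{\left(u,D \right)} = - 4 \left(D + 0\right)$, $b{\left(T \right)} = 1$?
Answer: $1771561$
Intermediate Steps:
$Y{\left(u,D \right)} = - 4 D$
$P = 16$ ($P = \left(-4\right) \left(-4\right) = 16$)
$F = 121$ ($F = \left(\left(1 - 1\right) + \left(-5 + 16\right)\right)^{2} = \left(\left(1 - 1\right) + 11\right)^{2} = \left(0 + 11\right)^{2} = 11^{2} = 121$)
$F^{3} = 121^{3} = 1771561$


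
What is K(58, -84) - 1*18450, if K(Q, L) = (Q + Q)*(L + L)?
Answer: -37938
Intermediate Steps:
K(Q, L) = 4*L*Q (K(Q, L) = (2*Q)*(2*L) = 4*L*Q)
K(58, -84) - 1*18450 = 4*(-84)*58 - 1*18450 = -19488 - 18450 = -37938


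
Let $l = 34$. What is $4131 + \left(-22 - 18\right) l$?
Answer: $2771$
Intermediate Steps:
$4131 + \left(-22 - 18\right) l = 4131 + \left(-22 - 18\right) 34 = 4131 - 1360 = 2771$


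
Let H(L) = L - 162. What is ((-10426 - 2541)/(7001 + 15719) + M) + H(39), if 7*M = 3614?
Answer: 62457391/159040 ≈ 392.71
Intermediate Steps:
H(L) = -162 + L
M = 3614/7 (M = (⅐)*3614 = 3614/7 ≈ 516.29)
((-10426 - 2541)/(7001 + 15719) + M) + H(39) = ((-10426 - 2541)/(7001 + 15719) + 3614/7) + (-162 + 39) = (-12967/22720 + 3614/7) - 123 = 82019311/159040 - 123 = 62457391/159040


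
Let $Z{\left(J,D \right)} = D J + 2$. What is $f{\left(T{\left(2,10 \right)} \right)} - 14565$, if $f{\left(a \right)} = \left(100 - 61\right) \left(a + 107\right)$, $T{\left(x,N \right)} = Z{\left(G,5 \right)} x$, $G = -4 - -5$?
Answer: $-9846$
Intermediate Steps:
$G = 1$ ($G = -4 + 5 = 1$)
$Z{\left(J,D \right)} = 2 + D J$
$T{\left(x,N \right)} = 7 x$ ($T{\left(x,N \right)} = \left(2 + 5 \cdot 1\right) x = \left(2 + 5\right) x = 7 x$)
$f{\left(a \right)} = 4173 + 39 a$ ($f{\left(a \right)} = 39 \left(107 + a\right) = 4173 + 39 a$)
$f{\left(T{\left(2,10 \right)} \right)} - 14565 = \left(4173 + 39 \cdot 7 \cdot 2\right) - 14565 = \left(4173 + 39 \cdot 14\right) - 14565 = \left(4173 + 546\right) - 14565 = 4719 - 14565 = -9846$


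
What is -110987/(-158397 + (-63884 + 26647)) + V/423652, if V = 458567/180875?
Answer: 4252403853537489/7495526504843500 ≈ 0.56733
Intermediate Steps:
V = 458567/180875 (V = 458567*(1/180875) = 458567/180875 ≈ 2.5353)
-110987/(-158397 + (-63884 + 26647)) + V/423652 = -110987/(-158397 + (-63884 + 26647)) + (458567/180875)/423652 = -110987/(-158397 - 37237) + (458567/180875)*(1/423652) = -110987/(-195634) + 458567/76628055500 = -110987*(-1/195634) + 458567/76628055500 = 110987/195634 + 458567/76628055500 = 4252403853537489/7495526504843500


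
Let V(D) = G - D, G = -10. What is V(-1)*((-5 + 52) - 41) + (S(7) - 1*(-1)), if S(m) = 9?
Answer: -44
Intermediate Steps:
V(D) = -10 - D
V(-1)*((-5 + 52) - 41) + (S(7) - 1*(-1)) = (-10 - 1*(-1))*((-5 + 52) - 41) + (9 - 1*(-1)) = (-10 + 1)*(47 - 41) + (9 + 1) = -9*6 + 10 = -54 + 10 = -44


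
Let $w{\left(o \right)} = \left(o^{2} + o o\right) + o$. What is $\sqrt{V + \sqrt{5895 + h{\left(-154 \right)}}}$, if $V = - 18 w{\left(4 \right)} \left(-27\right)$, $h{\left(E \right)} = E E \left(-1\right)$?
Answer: $\sqrt{17496 + i \sqrt{17821}} \approx 132.27 + 0.5046 i$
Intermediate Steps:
$h{\left(E \right)} = - E^{2}$ ($h{\left(E \right)} = E^{2} \left(-1\right) = - E^{2}$)
$w{\left(o \right)} = o + 2 o^{2}$ ($w{\left(o \right)} = \left(o^{2} + o^{2}\right) + o = 2 o^{2} + o = o + 2 o^{2}$)
$V = 17496$ ($V = - 18 \cdot 4 \left(1 + 2 \cdot 4\right) \left(-27\right) = - 18 \cdot 4 \left(1 + 8\right) \left(-27\right) = - 18 \cdot 4 \cdot 9 \left(-27\right) = \left(-18\right) 36 \left(-27\right) = \left(-648\right) \left(-27\right) = 17496$)
$\sqrt{V + \sqrt{5895 + h{\left(-154 \right)}}} = \sqrt{17496 + \sqrt{5895 - \left(-154\right)^{2}}} = \sqrt{17496 + \sqrt{5895 - 23716}} = \sqrt{17496 + \sqrt{-17821}} = \sqrt{17496 + i \sqrt{17821}}$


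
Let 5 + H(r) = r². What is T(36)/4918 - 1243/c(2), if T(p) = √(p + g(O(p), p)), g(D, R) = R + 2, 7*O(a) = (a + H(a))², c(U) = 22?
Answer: -113/2 + √74/4918 ≈ -56.498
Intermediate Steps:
H(r) = -5 + r²
O(a) = (-5 + a + a²)²/7 (O(a) = (a + (-5 + a²))²/7 = (-5 + a + a²)²/7)
g(D, R) = 2 + R
T(p) = √(2 + 2*p) (T(p) = √(p + (2 + p)) = √(2 + 2*p))
T(36)/4918 - 1243/c(2) = √(2 + 2*36)/4918 - 1243/22 = √(2 + 72)*(1/4918) - 1243*1/22 = √74*(1/4918) - 113/2 = √74/4918 - 113/2 = -113/2 + √74/4918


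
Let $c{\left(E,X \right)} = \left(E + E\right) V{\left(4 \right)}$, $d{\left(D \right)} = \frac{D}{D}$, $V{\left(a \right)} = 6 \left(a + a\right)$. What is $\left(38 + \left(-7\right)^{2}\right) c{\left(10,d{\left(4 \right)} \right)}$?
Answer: $83520$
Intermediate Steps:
$V{\left(a \right)} = 12 a$ ($V{\left(a \right)} = 6 \cdot 2 a = 12 a$)
$d{\left(D \right)} = 1$
$c{\left(E,X \right)} = 96 E$ ($c{\left(E,X \right)} = \left(E + E\right) 12 \cdot 4 = 2 E 48 = 96 E$)
$\left(38 + \left(-7\right)^{2}\right) c{\left(10,d{\left(4 \right)} \right)} = \left(38 + \left(-7\right)^{2}\right) 96 \cdot 10 = \left(38 + 49\right) 960 = 87 \cdot 960 = 83520$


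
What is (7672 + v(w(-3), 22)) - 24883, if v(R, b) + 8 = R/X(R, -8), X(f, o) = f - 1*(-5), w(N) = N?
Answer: -34441/2 ≈ -17221.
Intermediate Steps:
X(f, o) = 5 + f (X(f, o) = f + 5 = 5 + f)
v(R, b) = -8 + R/(5 + R)
(7672 + v(w(-3), 22)) - 24883 = (7672 + (-40 - 7*(-3))/(5 - 3)) - 24883 = (7672 + (-40 + 21)/2) - 24883 = (7672 + (1/2)*(-19)) - 24883 = (7672 - 19/2) - 24883 = 15325/2 - 24883 = -34441/2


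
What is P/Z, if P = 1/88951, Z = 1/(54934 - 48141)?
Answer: 6793/88951 ≈ 0.076368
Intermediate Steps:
Z = 1/6793 ≈ 0.00014721
P = 1/88951 ≈ 1.1242e-5
P/Z = 1/(88951*(1/6793)) = (1/88951)*6793 = 6793/88951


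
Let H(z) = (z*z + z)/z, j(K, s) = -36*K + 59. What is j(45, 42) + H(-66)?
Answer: -1626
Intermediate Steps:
j(K, s) = 59 - 36*K
H(z) = (z + z²)/z (H(z) = (z² + z)/z = (z + z²)/z)
j(45, 42) + H(-66) = (59 - 36*45) + (1 - 66) = (59 - 1620) - 65 = -1561 - 65 = -1626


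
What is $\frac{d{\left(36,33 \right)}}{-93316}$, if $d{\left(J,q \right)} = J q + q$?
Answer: $- \frac{1221}{93316} \approx -0.013085$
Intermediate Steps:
$d{\left(J,q \right)} = q + J q$
$\frac{d{\left(36,33 \right)}}{-93316} = \frac{33 \left(1 + 36\right)}{-93316} = 33 \cdot 37 \left(- \frac{1}{93316}\right) = 1221 \left(- \frac{1}{93316}\right) = - \frac{1221}{93316}$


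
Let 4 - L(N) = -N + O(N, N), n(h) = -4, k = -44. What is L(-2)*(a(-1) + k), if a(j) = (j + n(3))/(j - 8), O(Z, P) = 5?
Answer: 391/3 ≈ 130.33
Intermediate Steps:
L(N) = -1 + N (L(N) = 4 - (-N + 5) = 4 - (5 - N) = 4 + (-5 + N) = -1 + N)
a(j) = (-4 + j)/(-8 + j) (a(j) = (j - 4)/(j - 8) = (-4 + j)/(-8 + j))
L(-2)*(a(-1) + k) = (-1 - 2)*((-4 - 1)/(-8 - 1) - 44) = -3*(-5/(-9) - 44) = -3*(-⅑*(-5) - 44) = -3*(5/9 - 44) = -3*(-391/9) = 391/3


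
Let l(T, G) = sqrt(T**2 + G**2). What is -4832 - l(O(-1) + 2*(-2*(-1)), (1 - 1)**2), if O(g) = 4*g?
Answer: -4832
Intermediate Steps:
l(T, G) = sqrt(G**2 + T**2)
-4832 - l(O(-1) + 2*(-2*(-1)), (1 - 1)**2) = -4832 - sqrt(((1 - 1)**2)**2 + (4*(-1) + 2*(-2*(-1)))**2) = -4832 - sqrt((0**2)**2 + (-4 + 2*2)**2) = -4832 - sqrt(0**2 + (-4 + 4)**2) = -4832 - sqrt(0 + 0**2) = -4832 - sqrt(0 + 0) = -4832 - sqrt(0) = -4832 - 1*0 = -4832 + 0 = -4832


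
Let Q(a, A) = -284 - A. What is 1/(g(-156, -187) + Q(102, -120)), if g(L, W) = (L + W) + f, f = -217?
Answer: -1/724 ≈ -0.0013812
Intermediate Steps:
g(L, W) = -217 + L + W (g(L, W) = (L + W) - 217 = -217 + L + W)
1/(g(-156, -187) + Q(102, -120)) = 1/((-217 - 156 - 187) + (-284 - 1*(-120))) = 1/(-560 + (-284 + 120)) = 1/(-560 - 164) = 1/(-724) = -1/724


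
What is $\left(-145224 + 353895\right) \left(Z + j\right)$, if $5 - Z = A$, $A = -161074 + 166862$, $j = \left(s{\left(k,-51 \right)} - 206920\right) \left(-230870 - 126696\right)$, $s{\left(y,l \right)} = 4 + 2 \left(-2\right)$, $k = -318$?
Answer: $15439056241574727$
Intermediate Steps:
$s{\left(y,l \right)} = 0$ ($s{\left(y,l \right)} = 4 - 4 = 0$)
$j = 73987556720$ ($j = \left(0 - 206920\right) \left(-230870 - 126696\right) = \left(-206920\right) \left(-357566\right) = 73987556720$)
$A = 5788$
$Z = -5783$ ($Z = 5 - 5788 = -5783$)
$\left(-145224 + 353895\right) \left(Z + j\right) = \left(-145224 + 353895\right) \left(-5783 + 73987556720\right) = 208671 \cdot 73987550937 = 15439056241574727$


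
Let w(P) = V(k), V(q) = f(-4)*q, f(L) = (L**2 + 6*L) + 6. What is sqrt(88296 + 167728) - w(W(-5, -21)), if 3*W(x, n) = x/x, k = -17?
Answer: -34 + 2*sqrt(64006) ≈ 471.99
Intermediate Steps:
W(x, n) = 1/3 (W(x, n) = (x/x)/3 = (1/3)*1 = 1/3)
f(L) = 6 + L**2 + 6*L
V(q) = -2*q (V(q) = (6 + (-4)**2 + 6*(-4))*q = (6 + 16 - 24)*q = -2*q)
w(P) = 34 (w(P) = -2*(-17) = 34)
sqrt(88296 + 167728) - w(W(-5, -21)) = sqrt(88296 + 167728) - 1*34 = sqrt(256024) - 34 = 2*sqrt(64006) - 34 = -34 + 2*sqrt(64006)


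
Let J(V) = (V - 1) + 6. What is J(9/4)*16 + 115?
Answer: 231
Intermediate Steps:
J(V) = 5 + V (J(V) = (-1 + V) + 6 = 5 + V)
J(9/4)*16 + 115 = (5 + 9/4)*16 + 115 = (29/4)*16 + 115 = 116 + 115 = 231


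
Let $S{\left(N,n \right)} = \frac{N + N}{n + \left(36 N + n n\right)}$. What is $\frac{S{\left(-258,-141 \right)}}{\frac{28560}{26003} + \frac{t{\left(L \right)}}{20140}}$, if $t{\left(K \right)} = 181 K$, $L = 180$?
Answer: $- \frac{1125955903}{61944480897} \approx -0.018177$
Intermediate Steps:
$S{\left(N,n \right)} = \frac{2 N}{n + n^{2} + 36 N}$ ($S{\left(N,n \right)} = \frac{2 N}{n + \left(36 N + n^{2}\right)} = \frac{2 N}{n + \left(n^{2} + 36 N\right)} = \frac{2 N}{n + n^{2} + 36 N}$)
$\frac{S{\left(-258,-141 \right)}}{\frac{28560}{26003} + \frac{t{\left(L \right)}}{20140}} = \frac{2 \left(-258\right) \frac{1}{-141 + \left(-141\right)^{2} + 36 \left(-258\right)}}{\frac{28560}{26003} + \frac{181 \cdot 180}{20140}} = \frac{2 \left(-258\right) \frac{1}{-141 + 19881 - 9288}}{28560 \cdot \frac{1}{26003} + 32580 \cdot \frac{1}{20140}} = \frac{2 \left(-258\right) \frac{1}{10452}}{\frac{28560}{26003} + \frac{1629}{1007}} = \frac{2 \left(-258\right) \frac{1}{10452}}{\frac{71118807}{26185021}} = \left(- \frac{43}{871}\right) \frac{26185021}{71118807} = - \frac{1125955903}{61944480897}$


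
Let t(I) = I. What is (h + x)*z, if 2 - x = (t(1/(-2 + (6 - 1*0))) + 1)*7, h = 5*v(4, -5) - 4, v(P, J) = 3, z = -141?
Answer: -2397/4 ≈ -599.25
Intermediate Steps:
h = 11 (h = 5*3 - 4 = 15 - 4 = 11)
x = -27/4 (x = 2 - (1/(-2 + (6 - 1*0)) + 1)*7 = 2 - (1/(-2 + (6 + 0)) + 1)*7 = 2 - (1/(-2 + 6) + 1)*7 = 2 - (1/4 + 1)*7 = 2 - (¼ + 1)*7 = 2 - 5*7/4 = 2 - 1*35/4 = 2 - 35/4 = -27/4 ≈ -6.7500)
(h + x)*z = (11 - 27/4)*(-141) = (17/4)*(-141) = -2397/4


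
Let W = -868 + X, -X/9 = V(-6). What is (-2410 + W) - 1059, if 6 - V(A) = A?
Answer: -4445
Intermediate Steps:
V(A) = 6 - A
X = -108 (X = -9*(6 - 1*(-6)) = -9*(6 + 6) = -9*12 = -108)
W = -976 (W = -868 - 108 = -976)
(-2410 + W) - 1059 = (-2410 - 976) - 1059 = -3386 - 1059 = -4445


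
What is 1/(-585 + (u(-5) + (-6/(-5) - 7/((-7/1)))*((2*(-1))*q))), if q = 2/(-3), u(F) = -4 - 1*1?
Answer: -15/8806 ≈ -0.0017034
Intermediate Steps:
u(F) = -5 (u(F) = -4 - 1 = -5)
q = -2/3 (q = 2*(-1/3) = -2/3 ≈ -0.66667)
1/(-585 + (u(-5) + (-6/(-5) - 7/((-7/1)))*((2*(-1))*q))) = 1/(-585 + (-5 + (-6/(-5) - 7/((-7/1)))*((2*(-1))*(-2/3)))) = 1/(-585 + (-5 + (-6*(-1/5) - 7/((-7*1)))*(-2*(-2/3)))) = 1/(-585 + (-5 + (6/5 - 7/(-7))*(4/3))) = 1/(-585 + (-5 + (6/5 - 7*(-1/7))*(4/3))) = 1/(-585 + (-5 + (6/5 + 1)*(4/3))) = 1/(-585 + (-5 + (11/5)*(4/3))) = 1/(-585 + (-5 + 44/15)) = 1/(-585 - 31/15) = 1/(-8806/15) = -15/8806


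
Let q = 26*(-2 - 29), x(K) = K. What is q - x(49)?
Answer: -855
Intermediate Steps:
q = -806 (q = 26*(-31) = -806)
q - x(49) = -806 - 1*49 = -806 - 49 = -855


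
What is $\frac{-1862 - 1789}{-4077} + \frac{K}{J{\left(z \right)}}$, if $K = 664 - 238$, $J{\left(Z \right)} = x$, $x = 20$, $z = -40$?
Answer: $\frac{301637}{13590} \approx 22.195$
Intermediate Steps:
$J{\left(Z \right)} = 20$
$K = 426$ ($K = 664 - 238 = 426$)
$\frac{-1862 - 1789}{-4077} + \frac{K}{J{\left(z \right)}} = \frac{-1862 - 1789}{-4077} + \frac{426}{20} = \left(-1862 - 1789\right) \left(- \frac{1}{4077}\right) + 426 \cdot \frac{1}{20} = \left(-3651\right) \left(- \frac{1}{4077}\right) + \frac{213}{10} = \frac{1217}{1359} + \frac{213}{10} = \frac{301637}{13590}$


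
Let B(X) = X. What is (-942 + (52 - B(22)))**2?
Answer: 831744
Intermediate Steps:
(-942 + (52 - B(22)))**2 = (-942 + (52 - 1*22))**2 = (-942 + (52 - 22))**2 = (-942 + 30)**2 = (-912)**2 = 831744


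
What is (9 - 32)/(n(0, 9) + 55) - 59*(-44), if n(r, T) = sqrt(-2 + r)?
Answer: 7856827/3027 + 23*I*sqrt(2)/3027 ≈ 2595.6 + 0.010746*I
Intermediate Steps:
(9 - 32)/(n(0, 9) + 55) - 59*(-44) = (9 - 32)/(sqrt(-2 + 0) + 55) - 59*(-44) = -23/(sqrt(-2) + 55) + 2596 = -23/(I*sqrt(2) + 55) + 2596 = -23/(55 + I*sqrt(2)) + 2596 = 2596 - 23/(55 + I*sqrt(2))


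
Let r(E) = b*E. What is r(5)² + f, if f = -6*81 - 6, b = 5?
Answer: 133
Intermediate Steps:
f = -492 (f = -486 - 6 = -492)
r(E) = 5*E
r(5)² + f = (5*5)² - 492 = 25² - 492 = 625 - 492 = 133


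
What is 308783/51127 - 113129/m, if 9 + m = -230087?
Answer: 1786829757/273584144 ≈ 6.5312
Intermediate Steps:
m = -230096 (m = -9 - 230087 = -230096)
308783/51127 - 113129/m = 308783/51127 - 113129/(-230096) = 308783*(1/51127) - 113129*(-1/230096) = 7181/1189 + 113129/230096 = 1786829757/273584144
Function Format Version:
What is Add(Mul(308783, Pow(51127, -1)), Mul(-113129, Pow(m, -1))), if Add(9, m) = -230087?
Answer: Rational(1786829757, 273584144) ≈ 6.5312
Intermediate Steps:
m = -230096 (m = Add(-9, -230087) = -230096)
Add(Mul(308783, Pow(51127, -1)), Mul(-113129, Pow(m, -1))) = Add(Mul(308783, Pow(51127, -1)), Mul(-113129, Pow(-230096, -1))) = Add(Mul(308783, Rational(1, 51127)), Mul(-113129, Rational(-1, 230096))) = Add(Rational(7181, 1189), Rational(113129, 230096)) = Rational(1786829757, 273584144)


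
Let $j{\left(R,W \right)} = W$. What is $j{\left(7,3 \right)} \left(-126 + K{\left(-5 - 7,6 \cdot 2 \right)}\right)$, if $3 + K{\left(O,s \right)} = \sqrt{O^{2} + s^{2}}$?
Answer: $-387 + 36 \sqrt{2} \approx -336.09$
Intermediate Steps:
$K{\left(O,s \right)} = -3 + \sqrt{O^{2} + s^{2}}$
$j{\left(7,3 \right)} \left(-126 + K{\left(-5 - 7,6 \cdot 2 \right)}\right) = 3 \left(-126 - \left(3 - \sqrt{\left(-5 - 7\right)^{2} + \left(6 \cdot 2\right)^{2}}\right)\right) = 3 \left(-126 - \left(3 - \sqrt{\left(-5 - 7\right)^{2} + 12^{2}}\right)\right) = 3 \left(-126 - \left(3 - \sqrt{\left(-12\right)^{2} + 144}\right)\right) = 3 \left(-126 - \left(3 - \sqrt{144 + 144}\right)\right) = 3 \left(-126 - \left(3 - \sqrt{288}\right)\right) = 3 \left(-126 - \left(3 - 12 \sqrt{2}\right)\right) = 3 \left(-129 + 12 \sqrt{2}\right) = -387 + 36 \sqrt{2}$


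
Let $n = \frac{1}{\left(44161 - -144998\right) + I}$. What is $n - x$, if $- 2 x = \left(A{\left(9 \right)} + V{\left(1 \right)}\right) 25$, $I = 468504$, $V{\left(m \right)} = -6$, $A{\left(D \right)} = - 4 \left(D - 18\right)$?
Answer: $\frac{246623626}{657663} \approx 375.0$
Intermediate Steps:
$A{\left(D \right)} = 72 - 4 D$ ($A{\left(D \right)} = - 4 \left(-18 + D\right) = 72 - 4 D$)
$x = -375$ ($x = - \frac{\left(\left(72 - 36\right) - 6\right) 25}{2} = - \frac{\left(36 - 6\right) 25}{2} = - \frac{30 \cdot 25}{2} = \left(- \frac{1}{2}\right) 750 = -375$)
$n = \frac{1}{657663}$ ($n = \frac{1}{\left(44161 - -144998\right) + 468504} = \frac{1}{\left(44161 + 144998\right) + 468504} = \frac{1}{189159 + 468504} = \frac{1}{657663} \approx 1.5205 \cdot 10^{-6}$)
$n - x = \frac{1}{657663} - -375 = \frac{1}{657663} + 375 = \frac{246623626}{657663}$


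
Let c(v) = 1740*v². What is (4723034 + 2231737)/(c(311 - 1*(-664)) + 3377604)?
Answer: 2318257/552488368 ≈ 0.0041960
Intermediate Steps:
(4723034 + 2231737)/(c(311 - 1*(-664)) + 3377604) = (4723034 + 2231737)/(1740*(311 - 1*(-664))² + 3377604) = 6954771/(1740*(311 + 664)² + 3377604) = 6954771/(1740*975² + 3377604) = 6954771/(1740*950625 + 3377604) = 6954771/(1654087500 + 3377604) = 6954771/1657465104 = 6954771*(1/1657465104) = 2318257/552488368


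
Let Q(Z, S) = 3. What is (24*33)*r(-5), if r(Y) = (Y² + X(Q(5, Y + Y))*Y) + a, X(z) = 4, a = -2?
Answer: 2376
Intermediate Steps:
r(Y) = -2 + Y² + 4*Y (r(Y) = (Y² + 4*Y) - 2 = -2 + Y² + 4*Y)
(24*33)*r(-5) = (24*33)*(-2 + (-5)² + 4*(-5)) = 792*(-2 + 25 - 20) = 792*3 = 2376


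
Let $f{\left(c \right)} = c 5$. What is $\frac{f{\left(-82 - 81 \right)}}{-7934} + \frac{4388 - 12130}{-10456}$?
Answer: $\frac{17486667}{20739476} \approx 0.84316$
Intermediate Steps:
$f{\left(c \right)} = 5 c$
$\frac{f{\left(-82 - 81 \right)}}{-7934} + \frac{4388 - 12130}{-10456} = \frac{5 \left(-82 - 81\right)}{-7934} + \frac{4388 - 12130}{-10456} = 5 \left(-163\right) \left(- \frac{1}{7934}\right) - - \frac{3871}{5228} = \left(-815\right) \left(- \frac{1}{7934}\right) + \frac{3871}{5228} = \frac{815}{7934} + \frac{3871}{5228} = \frac{17486667}{20739476}$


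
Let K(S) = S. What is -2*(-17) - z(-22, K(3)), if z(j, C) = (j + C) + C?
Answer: 50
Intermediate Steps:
z(j, C) = j + 2*C (z(j, C) = (C + j) + C = j + 2*C)
-2*(-17) - z(-22, K(3)) = -2*(-17) - (-22 + 2*3) = 34 - (-22 + 6) = 34 - 1*(-16) = 34 + 16 = 50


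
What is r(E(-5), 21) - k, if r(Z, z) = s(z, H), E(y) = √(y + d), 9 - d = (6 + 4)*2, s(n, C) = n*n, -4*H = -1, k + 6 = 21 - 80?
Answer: 506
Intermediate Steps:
k = -65 (k = -6 + (21 - 80) = -6 - 59 = -65)
H = ¼ (H = -¼*(-1) = ¼ ≈ 0.25000)
s(n, C) = n²
d = -11 (d = 9 - (6 + 4)*2 = 9 - 10*2 = 9 - 1*20 = 9 - 20 = -11)
E(y) = √(-11 + y) (E(y) = √(y - 11) = √(-11 + y))
r(Z, z) = z²
r(E(-5), 21) - k = 21² - 1*(-65) = 441 + 65 = 506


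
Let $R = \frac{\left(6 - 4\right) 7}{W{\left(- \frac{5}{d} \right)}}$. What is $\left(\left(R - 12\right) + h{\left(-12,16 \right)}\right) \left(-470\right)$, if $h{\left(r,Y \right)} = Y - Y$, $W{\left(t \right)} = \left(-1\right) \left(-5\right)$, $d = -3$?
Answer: $4324$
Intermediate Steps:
$W{\left(t \right)} = 5$
$R = \frac{14}{5}$ ($R = \frac{\left(6 - 4\right) 7}{5} = 2 \cdot 7 \cdot \frac{1}{5} = 14 \cdot \frac{1}{5} = \frac{14}{5} \approx 2.8$)
$h{\left(r,Y \right)} = 0$
$\left(\left(R - 12\right) + h{\left(-12,16 \right)}\right) \left(-470\right) = \left(\left(\frac{14}{5} - 12\right) + 0\right) \left(-470\right) = \left(- \frac{46}{5} + 0\right) \left(-470\right) = \left(- \frac{46}{5}\right) \left(-470\right) = 4324$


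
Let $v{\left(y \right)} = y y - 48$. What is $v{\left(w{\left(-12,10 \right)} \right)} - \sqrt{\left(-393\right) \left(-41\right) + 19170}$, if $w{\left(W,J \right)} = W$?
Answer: $96 - \sqrt{35283} \approx -91.838$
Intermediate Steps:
$v{\left(y \right)} = -48 + y^{2}$ ($v{\left(y \right)} = y^{2} - 48 = -48 + y^{2}$)
$v{\left(w{\left(-12,10 \right)} \right)} - \sqrt{\left(-393\right) \left(-41\right) + 19170} = \left(-48 + \left(-12\right)^{2}\right) - \sqrt{\left(-393\right) \left(-41\right) + 19170} = \left(-48 + 144\right) - \sqrt{16113 + 19170} = 96 - \sqrt{35283}$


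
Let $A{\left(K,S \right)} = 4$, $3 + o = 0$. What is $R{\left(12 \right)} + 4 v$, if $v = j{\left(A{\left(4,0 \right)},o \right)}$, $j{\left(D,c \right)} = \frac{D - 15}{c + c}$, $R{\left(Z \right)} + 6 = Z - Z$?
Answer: $\frac{4}{3} \approx 1.3333$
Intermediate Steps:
$o = -3$ ($o = -3 + 0 = -3$)
$R{\left(Z \right)} = -6$ ($R{\left(Z \right)} = -6 + \left(Z - Z\right) = -6 + 0 = -6$)
$j{\left(D,c \right)} = \frac{-15 + D}{2 c}$
$v = \frac{11}{6}$ ($v = \frac{-15 + 4}{2 \left(-3\right)} = \frac{1}{2} \left(- \frac{1}{3}\right) \left(-11\right) = \frac{11}{6} \approx 1.8333$)
$R{\left(12 \right)} + 4 v = -6 + 4 \cdot \frac{11}{6} = -6 + \frac{22}{3} = \frac{4}{3}$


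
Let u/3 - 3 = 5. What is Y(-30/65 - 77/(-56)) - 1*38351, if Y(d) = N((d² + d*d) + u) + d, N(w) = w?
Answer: -207258451/5408 ≈ -38324.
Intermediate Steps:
u = 24 (u = 9 + 3*5 = 9 + 15 = 24)
Y(d) = 24 + d + 2*d² (Y(d) = ((d² + d*d) + 24) + d = ((d² + d²) + 24) + d = (2*d² + 24) + d = (24 + 2*d²) + d = 24 + d + 2*d²)
Y(-30/65 - 77/(-56)) - 1*38351 = (24 + (-30/65 - 77/(-56)) + 2*(-30/65 - 77/(-56))²) - 1*38351 = (24 + (-30*1/65 - 77*(-1/56)) + 2*(-30*1/65 - 77*(-1/56))²) - 38351 = (24 + (-6/13 + 11/8) + 2*(-6/13 + 11/8)²) - 38351 = (24 + 95/104 + 2*(95/104)²) - 38351 = (24 + 95/104 + 2*(9025/10816)) - 38351 = (24 + 95/104 + 9025/5408) - 38351 = 143757/5408 - 38351 = -207258451/5408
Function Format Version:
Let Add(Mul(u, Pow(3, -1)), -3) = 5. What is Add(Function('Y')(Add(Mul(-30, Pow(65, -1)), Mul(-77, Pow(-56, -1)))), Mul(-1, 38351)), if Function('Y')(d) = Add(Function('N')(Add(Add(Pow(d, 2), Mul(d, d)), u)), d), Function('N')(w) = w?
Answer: Rational(-207258451, 5408) ≈ -38324.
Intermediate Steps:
u = 24 (u = Add(9, Mul(3, 5)) = Add(9, 15) = 24)
Function('Y')(d) = Add(24, d, Mul(2, Pow(d, 2))) (Function('Y')(d) = Add(Add(Add(Pow(d, 2), Mul(d, d)), 24), d) = Add(Add(Add(Pow(d, 2), Pow(d, 2)), 24), d) = Add(Add(Mul(2, Pow(d, 2)), 24), d) = Add(Add(24, Mul(2, Pow(d, 2))), d) = Add(24, d, Mul(2, Pow(d, 2))))
Add(Function('Y')(Add(Mul(-30, Pow(65, -1)), Mul(-77, Pow(-56, -1)))), Mul(-1, 38351)) = Add(Add(24, Add(Mul(-30, Pow(65, -1)), Mul(-77, Pow(-56, -1))), Mul(2, Pow(Add(Mul(-30, Pow(65, -1)), Mul(-77, Pow(-56, -1))), 2))), Mul(-1, 38351)) = Add(Add(24, Add(Mul(-30, Rational(1, 65)), Mul(-77, Rational(-1, 56))), Mul(2, Pow(Add(Mul(-30, Rational(1, 65)), Mul(-77, Rational(-1, 56))), 2))), -38351) = Add(Add(24, Add(Rational(-6, 13), Rational(11, 8)), Mul(2, Pow(Add(Rational(-6, 13), Rational(11, 8)), 2))), -38351) = Add(Add(24, Rational(95, 104), Mul(2, Pow(Rational(95, 104), 2))), -38351) = Add(Add(24, Rational(95, 104), Mul(2, Rational(9025, 10816))), -38351) = Add(Add(24, Rational(95, 104), Rational(9025, 5408)), -38351) = Add(Rational(143757, 5408), -38351) = Rational(-207258451, 5408)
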